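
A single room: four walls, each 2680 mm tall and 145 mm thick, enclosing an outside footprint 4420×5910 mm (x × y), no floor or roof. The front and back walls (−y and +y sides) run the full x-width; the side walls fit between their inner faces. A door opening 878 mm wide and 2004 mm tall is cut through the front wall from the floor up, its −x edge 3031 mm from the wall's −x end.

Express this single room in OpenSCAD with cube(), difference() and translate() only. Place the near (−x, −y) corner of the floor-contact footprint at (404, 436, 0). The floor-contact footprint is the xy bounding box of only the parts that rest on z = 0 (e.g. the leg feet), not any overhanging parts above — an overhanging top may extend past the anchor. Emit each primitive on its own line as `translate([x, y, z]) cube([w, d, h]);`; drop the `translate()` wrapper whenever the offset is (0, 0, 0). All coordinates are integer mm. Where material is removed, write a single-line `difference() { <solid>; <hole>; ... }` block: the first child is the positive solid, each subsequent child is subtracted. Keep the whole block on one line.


difference() { translate([404, 436, 0]) cube([4420, 145, 2680]); translate([3435, 436, 0]) cube([878, 145, 2004]); }
translate([404, 6201, 0]) cube([4420, 145, 2680]);
translate([404, 581, 0]) cube([145, 5620, 2680]);
translate([4679, 581, 0]) cube([145, 5620, 2680]);


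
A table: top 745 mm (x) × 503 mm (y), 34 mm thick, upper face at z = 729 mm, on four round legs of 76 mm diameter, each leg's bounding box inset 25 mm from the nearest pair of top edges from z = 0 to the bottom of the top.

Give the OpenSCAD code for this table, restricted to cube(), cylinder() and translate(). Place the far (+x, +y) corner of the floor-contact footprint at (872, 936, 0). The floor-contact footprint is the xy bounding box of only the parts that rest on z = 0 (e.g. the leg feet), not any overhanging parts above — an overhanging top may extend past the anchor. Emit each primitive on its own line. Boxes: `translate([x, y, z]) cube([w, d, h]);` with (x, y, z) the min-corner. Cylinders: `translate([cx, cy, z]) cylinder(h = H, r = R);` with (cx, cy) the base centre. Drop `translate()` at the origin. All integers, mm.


// leg_h = 729 - 34 = 695
translate([152, 458, 695]) cube([745, 503, 34]);
translate([215, 521, 0]) cylinder(h = 695, r = 38);
translate([834, 521, 0]) cylinder(h = 695, r = 38);
translate([215, 898, 0]) cylinder(h = 695, r = 38);
translate([834, 898, 0]) cylinder(h = 695, r = 38);


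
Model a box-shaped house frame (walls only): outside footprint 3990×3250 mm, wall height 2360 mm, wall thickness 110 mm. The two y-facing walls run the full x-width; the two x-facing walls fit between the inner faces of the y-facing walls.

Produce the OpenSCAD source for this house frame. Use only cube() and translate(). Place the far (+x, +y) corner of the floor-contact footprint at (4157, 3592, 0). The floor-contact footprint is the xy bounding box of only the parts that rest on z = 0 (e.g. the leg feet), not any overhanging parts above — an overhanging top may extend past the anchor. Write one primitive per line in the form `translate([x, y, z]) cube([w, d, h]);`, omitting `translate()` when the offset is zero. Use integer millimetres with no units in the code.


translate([167, 342, 0]) cube([3990, 110, 2360]);
translate([167, 3482, 0]) cube([3990, 110, 2360]);
translate([167, 452, 0]) cube([110, 3030, 2360]);
translate([4047, 452, 0]) cube([110, 3030, 2360]);


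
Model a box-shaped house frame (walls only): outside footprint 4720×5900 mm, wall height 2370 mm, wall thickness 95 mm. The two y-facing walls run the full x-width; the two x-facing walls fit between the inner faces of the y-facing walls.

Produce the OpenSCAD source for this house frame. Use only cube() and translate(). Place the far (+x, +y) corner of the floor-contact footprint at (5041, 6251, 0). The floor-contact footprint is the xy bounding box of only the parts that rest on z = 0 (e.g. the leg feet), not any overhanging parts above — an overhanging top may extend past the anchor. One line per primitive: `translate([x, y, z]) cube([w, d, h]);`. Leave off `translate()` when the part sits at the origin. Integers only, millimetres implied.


translate([321, 351, 0]) cube([4720, 95, 2370]);
translate([321, 6156, 0]) cube([4720, 95, 2370]);
translate([321, 446, 0]) cube([95, 5710, 2370]);
translate([4946, 446, 0]) cube([95, 5710, 2370]);


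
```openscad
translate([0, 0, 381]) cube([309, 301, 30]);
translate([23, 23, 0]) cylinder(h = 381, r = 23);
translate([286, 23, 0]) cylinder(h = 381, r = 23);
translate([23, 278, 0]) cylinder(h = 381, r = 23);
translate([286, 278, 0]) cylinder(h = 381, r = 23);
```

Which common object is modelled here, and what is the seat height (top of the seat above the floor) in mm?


A stool. The seat height is 411 mm.

A 309×301×30 slab at z = 381 on four corner cylinders — a stool. The seat top is 381 + 30 = 411 mm.


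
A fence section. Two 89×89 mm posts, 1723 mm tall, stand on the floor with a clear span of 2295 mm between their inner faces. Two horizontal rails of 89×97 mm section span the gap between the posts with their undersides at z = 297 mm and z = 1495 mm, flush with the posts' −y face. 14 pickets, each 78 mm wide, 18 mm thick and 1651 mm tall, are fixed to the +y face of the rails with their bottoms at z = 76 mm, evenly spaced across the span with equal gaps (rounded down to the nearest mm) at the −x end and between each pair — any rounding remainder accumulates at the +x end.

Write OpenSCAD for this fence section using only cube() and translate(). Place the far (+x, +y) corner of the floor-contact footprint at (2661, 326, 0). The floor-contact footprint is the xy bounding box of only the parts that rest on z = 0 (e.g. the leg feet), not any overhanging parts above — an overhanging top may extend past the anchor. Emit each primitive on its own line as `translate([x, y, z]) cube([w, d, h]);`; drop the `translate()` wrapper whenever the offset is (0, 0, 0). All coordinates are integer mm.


translate([188, 237, 0]) cube([89, 89, 1723]);
translate([2572, 237, 0]) cube([89, 89, 1723]);
translate([277, 237, 297]) cube([2295, 89, 97]);
translate([277, 237, 1495]) cube([2295, 89, 97]);
translate([357, 326, 76]) cube([78, 18, 1651]);
translate([515, 326, 76]) cube([78, 18, 1651]);
translate([673, 326, 76]) cube([78, 18, 1651]);
translate([831, 326, 76]) cube([78, 18, 1651]);
translate([989, 326, 76]) cube([78, 18, 1651]);
translate([1147, 326, 76]) cube([78, 18, 1651]);
translate([1305, 326, 76]) cube([78, 18, 1651]);
translate([1463, 326, 76]) cube([78, 18, 1651]);
translate([1621, 326, 76]) cube([78, 18, 1651]);
translate([1779, 326, 76]) cube([78, 18, 1651]);
translate([1937, 326, 76]) cube([78, 18, 1651]);
translate([2095, 326, 76]) cube([78, 18, 1651]);
translate([2253, 326, 76]) cube([78, 18, 1651]);
translate([2411, 326, 76]) cube([78, 18, 1651]);


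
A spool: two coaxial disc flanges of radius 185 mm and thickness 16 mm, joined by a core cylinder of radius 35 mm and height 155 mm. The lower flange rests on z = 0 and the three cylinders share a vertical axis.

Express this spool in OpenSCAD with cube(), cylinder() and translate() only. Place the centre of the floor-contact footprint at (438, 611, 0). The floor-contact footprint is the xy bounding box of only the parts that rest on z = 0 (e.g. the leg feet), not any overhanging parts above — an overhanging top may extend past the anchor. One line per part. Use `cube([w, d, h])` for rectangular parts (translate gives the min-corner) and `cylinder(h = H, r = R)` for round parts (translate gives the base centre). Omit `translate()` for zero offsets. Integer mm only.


translate([438, 611, 0]) cylinder(h = 16, r = 185);
translate([438, 611, 16]) cylinder(h = 155, r = 35);
translate([438, 611, 171]) cylinder(h = 16, r = 185);


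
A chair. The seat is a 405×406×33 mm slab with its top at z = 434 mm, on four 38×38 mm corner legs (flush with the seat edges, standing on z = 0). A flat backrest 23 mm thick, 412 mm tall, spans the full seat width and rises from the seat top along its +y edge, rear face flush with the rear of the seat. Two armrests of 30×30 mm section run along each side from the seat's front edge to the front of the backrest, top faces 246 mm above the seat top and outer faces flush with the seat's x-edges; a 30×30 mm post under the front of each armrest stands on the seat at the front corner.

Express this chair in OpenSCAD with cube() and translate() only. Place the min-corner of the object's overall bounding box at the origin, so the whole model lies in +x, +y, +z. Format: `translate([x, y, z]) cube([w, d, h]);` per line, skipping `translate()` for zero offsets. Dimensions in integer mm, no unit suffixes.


translate([0, 0, 401]) cube([405, 406, 33]);
cube([38, 38, 401]);
translate([367, 0, 0]) cube([38, 38, 401]);
translate([0, 368, 0]) cube([38, 38, 401]);
translate([367, 368, 0]) cube([38, 38, 401]);
translate([0, 383, 434]) cube([405, 23, 412]);
translate([0, 0, 650]) cube([30, 383, 30]);
translate([375, 0, 650]) cube([30, 383, 30]);
translate([0, 0, 434]) cube([30, 30, 216]);
translate([375, 0, 434]) cube([30, 30, 216]);


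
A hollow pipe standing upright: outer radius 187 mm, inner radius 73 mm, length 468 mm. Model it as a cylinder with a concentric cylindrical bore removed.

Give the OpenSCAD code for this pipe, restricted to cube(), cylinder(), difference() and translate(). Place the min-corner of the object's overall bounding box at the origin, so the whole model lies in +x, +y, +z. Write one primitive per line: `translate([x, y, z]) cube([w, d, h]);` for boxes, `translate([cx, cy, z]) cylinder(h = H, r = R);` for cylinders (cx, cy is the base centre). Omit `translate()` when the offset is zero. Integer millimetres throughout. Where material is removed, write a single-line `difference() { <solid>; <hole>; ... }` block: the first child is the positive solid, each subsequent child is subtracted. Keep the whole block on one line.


difference() { translate([187, 187, 0]) cylinder(h = 468, r = 187); translate([187, 187, 0]) cylinder(h = 468, r = 73); }


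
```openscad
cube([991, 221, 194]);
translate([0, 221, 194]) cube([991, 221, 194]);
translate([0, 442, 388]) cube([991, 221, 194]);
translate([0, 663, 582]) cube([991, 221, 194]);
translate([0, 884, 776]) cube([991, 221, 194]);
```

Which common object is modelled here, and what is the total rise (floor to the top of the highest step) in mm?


A staircase. The total rise is 970 mm.

5 identical blocks, each offset up and back from the previous — a staircase. Each step is 194 mm tall and there are 5 of them, so the total rise is 5 × 194 = 970 mm.


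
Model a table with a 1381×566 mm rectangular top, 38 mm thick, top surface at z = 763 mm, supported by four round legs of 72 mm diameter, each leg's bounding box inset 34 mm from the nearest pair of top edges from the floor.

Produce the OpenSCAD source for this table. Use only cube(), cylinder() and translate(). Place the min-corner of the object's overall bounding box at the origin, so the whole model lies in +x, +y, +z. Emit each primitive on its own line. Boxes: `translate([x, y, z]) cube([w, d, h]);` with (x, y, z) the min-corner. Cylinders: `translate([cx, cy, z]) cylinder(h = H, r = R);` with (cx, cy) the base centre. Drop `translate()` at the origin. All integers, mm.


// leg_h = 763 - 38 = 725
translate([0, 0, 725]) cube([1381, 566, 38]);
translate([70, 70, 0]) cylinder(h = 725, r = 36);
translate([1311, 70, 0]) cylinder(h = 725, r = 36);
translate([70, 496, 0]) cylinder(h = 725, r = 36);
translate([1311, 496, 0]) cylinder(h = 725, r = 36);


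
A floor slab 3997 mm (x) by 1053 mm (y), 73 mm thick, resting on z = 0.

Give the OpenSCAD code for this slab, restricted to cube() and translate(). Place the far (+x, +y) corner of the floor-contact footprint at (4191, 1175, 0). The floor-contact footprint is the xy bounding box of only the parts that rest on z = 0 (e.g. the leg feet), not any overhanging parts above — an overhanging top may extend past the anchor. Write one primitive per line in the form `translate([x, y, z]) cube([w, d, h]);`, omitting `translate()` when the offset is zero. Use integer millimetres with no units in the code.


translate([194, 122, 0]) cube([3997, 1053, 73]);


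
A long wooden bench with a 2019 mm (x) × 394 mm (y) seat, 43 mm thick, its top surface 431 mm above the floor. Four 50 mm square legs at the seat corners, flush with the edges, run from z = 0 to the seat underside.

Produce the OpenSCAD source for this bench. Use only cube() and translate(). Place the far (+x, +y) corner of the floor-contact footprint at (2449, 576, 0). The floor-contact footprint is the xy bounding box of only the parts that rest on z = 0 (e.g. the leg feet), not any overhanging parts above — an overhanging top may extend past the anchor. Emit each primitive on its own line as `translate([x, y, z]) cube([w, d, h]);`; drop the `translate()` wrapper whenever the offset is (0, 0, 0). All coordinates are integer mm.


translate([430, 182, 388]) cube([2019, 394, 43]);
translate([430, 182, 0]) cube([50, 50, 388]);
translate([430, 526, 0]) cube([50, 50, 388]);
translate([2399, 182, 0]) cube([50, 50, 388]);
translate([2399, 526, 0]) cube([50, 50, 388]);


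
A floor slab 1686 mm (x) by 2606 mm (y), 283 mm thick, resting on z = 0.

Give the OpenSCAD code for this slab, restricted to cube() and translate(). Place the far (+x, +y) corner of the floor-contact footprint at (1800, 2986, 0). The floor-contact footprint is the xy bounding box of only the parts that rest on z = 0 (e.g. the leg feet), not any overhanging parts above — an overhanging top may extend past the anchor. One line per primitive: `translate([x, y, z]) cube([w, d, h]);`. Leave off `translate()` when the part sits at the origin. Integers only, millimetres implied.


translate([114, 380, 0]) cube([1686, 2606, 283]);


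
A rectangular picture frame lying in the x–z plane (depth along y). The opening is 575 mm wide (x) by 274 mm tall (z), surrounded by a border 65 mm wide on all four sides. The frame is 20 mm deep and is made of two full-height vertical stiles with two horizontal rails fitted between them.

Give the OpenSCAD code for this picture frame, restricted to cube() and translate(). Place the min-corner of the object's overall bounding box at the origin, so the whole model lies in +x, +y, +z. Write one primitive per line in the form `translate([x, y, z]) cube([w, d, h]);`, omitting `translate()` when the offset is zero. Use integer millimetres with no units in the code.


cube([65, 20, 404]);
translate([640, 0, 0]) cube([65, 20, 404]);
translate([65, 0, 0]) cube([575, 20, 65]);
translate([65, 0, 339]) cube([575, 20, 65]);


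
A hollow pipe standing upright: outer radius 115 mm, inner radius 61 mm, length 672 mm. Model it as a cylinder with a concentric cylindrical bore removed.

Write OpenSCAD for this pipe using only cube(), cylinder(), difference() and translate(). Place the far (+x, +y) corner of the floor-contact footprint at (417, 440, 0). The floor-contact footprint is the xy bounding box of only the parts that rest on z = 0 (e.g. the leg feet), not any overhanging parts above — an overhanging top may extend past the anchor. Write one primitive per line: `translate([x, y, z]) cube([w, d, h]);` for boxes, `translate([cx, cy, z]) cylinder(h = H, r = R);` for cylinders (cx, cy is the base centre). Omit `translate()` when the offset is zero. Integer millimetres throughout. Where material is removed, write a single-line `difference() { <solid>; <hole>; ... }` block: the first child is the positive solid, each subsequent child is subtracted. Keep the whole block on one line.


difference() { translate([302, 325, 0]) cylinder(h = 672, r = 115); translate([302, 325, 0]) cylinder(h = 672, r = 61); }


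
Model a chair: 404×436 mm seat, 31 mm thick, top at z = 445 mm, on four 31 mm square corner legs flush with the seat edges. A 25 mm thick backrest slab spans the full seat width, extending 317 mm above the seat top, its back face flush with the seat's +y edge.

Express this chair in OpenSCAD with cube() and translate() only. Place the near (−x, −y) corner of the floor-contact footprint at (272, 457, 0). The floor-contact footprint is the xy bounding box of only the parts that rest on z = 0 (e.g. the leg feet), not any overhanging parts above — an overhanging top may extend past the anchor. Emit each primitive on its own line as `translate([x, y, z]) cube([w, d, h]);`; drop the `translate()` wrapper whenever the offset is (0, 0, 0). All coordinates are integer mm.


translate([272, 457, 414]) cube([404, 436, 31]);
translate([272, 457, 0]) cube([31, 31, 414]);
translate([645, 457, 0]) cube([31, 31, 414]);
translate([272, 862, 0]) cube([31, 31, 414]);
translate([645, 862, 0]) cube([31, 31, 414]);
translate([272, 868, 445]) cube([404, 25, 317]);


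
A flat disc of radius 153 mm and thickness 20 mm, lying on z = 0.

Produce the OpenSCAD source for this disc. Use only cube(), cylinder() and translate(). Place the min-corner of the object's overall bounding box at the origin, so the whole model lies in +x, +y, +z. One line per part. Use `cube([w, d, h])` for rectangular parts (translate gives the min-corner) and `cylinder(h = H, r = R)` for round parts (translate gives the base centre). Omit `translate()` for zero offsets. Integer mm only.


translate([153, 153, 0]) cylinder(h = 20, r = 153);


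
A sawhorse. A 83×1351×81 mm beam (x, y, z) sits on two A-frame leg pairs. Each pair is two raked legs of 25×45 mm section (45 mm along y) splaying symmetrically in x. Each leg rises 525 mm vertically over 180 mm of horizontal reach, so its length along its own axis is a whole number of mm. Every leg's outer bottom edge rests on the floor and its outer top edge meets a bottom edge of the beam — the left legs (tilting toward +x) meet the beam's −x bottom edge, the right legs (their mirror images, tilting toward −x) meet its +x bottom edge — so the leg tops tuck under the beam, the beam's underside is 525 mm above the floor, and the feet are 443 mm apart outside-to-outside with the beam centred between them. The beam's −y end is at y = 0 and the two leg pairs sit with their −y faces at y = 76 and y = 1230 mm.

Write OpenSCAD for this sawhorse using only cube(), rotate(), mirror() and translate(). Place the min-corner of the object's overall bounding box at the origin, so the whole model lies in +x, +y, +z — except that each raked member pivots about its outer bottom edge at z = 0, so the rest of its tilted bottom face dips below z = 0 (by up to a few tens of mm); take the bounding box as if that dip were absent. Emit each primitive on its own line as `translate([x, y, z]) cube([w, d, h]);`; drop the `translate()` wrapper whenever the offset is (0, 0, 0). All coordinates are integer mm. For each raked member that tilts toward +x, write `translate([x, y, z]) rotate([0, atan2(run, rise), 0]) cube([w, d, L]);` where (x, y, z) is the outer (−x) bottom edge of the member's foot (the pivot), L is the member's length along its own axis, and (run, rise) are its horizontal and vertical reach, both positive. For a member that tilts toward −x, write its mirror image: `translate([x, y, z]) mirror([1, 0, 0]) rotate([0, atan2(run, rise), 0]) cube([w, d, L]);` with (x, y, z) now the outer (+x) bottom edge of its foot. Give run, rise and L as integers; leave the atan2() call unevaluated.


translate([180, 0, 525]) cube([83, 1351, 81]);
translate([0, 76, 0]) rotate([0, atan2(180, 525), 0]) cube([25, 45, 555]);
translate([443, 76, 0]) mirror([1, 0, 0]) rotate([0, atan2(180, 525), 0]) cube([25, 45, 555]);
translate([0, 1230, 0]) rotate([0, atan2(180, 525), 0]) cube([25, 45, 555]);
translate([443, 1230, 0]) mirror([1, 0, 0]) rotate([0, atan2(180, 525), 0]) cube([25, 45, 555]);


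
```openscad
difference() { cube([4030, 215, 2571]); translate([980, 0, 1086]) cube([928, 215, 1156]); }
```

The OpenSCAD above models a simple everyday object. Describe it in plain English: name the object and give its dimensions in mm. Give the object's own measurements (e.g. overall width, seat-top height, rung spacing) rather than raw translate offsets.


A wall 4030 mm long (x), 215 mm thick (y), 2571 mm tall, with a rectangular window opening cut through it. The opening is 928 mm wide and 1156 mm tall; its sill is at z = 1086 mm and its near (−x) edge is 980 mm from the wall's −x end. The opening passes through the full wall thickness.


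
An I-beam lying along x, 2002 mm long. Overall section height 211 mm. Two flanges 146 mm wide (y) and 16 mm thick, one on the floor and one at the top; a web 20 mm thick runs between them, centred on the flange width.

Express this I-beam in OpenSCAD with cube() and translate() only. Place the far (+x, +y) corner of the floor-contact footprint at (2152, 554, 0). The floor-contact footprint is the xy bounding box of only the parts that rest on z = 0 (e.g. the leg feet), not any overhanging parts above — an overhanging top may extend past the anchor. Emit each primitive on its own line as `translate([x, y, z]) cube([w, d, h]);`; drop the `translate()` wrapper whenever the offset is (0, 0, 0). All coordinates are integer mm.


translate([150, 408, 0]) cube([2002, 146, 16]);
translate([150, 471, 16]) cube([2002, 20, 179]);
translate([150, 408, 195]) cube([2002, 146, 16]);


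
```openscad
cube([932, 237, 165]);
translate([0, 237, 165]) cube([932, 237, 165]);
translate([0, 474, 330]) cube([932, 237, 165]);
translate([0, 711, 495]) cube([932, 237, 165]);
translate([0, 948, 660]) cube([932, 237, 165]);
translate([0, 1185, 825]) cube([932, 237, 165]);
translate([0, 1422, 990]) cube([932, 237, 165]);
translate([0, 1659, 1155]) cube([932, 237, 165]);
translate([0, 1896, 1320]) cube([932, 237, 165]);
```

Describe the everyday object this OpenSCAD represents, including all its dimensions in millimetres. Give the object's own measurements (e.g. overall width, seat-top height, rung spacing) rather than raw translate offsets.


A straight staircase of 9 solid steps. Each step is 932 mm wide (x), 237 mm deep (y, the going) and 165 mm tall (the rise). The first step rests on the floor; each subsequent step sits one going further in +y and one rise higher in +z, directly behind and above the previous step with no overlap.


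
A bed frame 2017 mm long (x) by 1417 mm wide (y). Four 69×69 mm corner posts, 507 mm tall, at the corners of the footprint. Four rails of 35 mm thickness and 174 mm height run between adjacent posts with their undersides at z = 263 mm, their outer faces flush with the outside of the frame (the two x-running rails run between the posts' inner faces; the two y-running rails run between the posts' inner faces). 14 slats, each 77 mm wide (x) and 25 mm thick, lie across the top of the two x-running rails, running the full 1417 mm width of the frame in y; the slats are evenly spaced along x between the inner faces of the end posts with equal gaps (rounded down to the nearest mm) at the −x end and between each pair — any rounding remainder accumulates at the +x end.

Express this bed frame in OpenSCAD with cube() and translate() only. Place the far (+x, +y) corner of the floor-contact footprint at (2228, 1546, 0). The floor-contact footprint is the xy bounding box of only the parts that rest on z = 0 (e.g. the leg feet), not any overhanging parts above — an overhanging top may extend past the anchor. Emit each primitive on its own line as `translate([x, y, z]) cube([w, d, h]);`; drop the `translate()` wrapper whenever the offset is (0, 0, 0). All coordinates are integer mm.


translate([211, 129, 0]) cube([69, 69, 507]);
translate([211, 1477, 0]) cube([69, 69, 507]);
translate([2159, 129, 0]) cube([69, 69, 507]);
translate([2159, 1477, 0]) cube([69, 69, 507]);
translate([280, 129, 263]) cube([1879, 35, 174]);
translate([280, 1511, 263]) cube([1879, 35, 174]);
translate([211, 198, 263]) cube([35, 1279, 174]);
translate([2193, 198, 263]) cube([35, 1279, 174]);
translate([333, 129, 437]) cube([77, 1417, 25]);
translate([463, 129, 437]) cube([77, 1417, 25]);
translate([593, 129, 437]) cube([77, 1417, 25]);
translate([723, 129, 437]) cube([77, 1417, 25]);
translate([853, 129, 437]) cube([77, 1417, 25]);
translate([983, 129, 437]) cube([77, 1417, 25]);
translate([1113, 129, 437]) cube([77, 1417, 25]);
translate([1243, 129, 437]) cube([77, 1417, 25]);
translate([1373, 129, 437]) cube([77, 1417, 25]);
translate([1503, 129, 437]) cube([77, 1417, 25]);
translate([1633, 129, 437]) cube([77, 1417, 25]);
translate([1763, 129, 437]) cube([77, 1417, 25]);
translate([1893, 129, 437]) cube([77, 1417, 25]);
translate([2023, 129, 437]) cube([77, 1417, 25]);


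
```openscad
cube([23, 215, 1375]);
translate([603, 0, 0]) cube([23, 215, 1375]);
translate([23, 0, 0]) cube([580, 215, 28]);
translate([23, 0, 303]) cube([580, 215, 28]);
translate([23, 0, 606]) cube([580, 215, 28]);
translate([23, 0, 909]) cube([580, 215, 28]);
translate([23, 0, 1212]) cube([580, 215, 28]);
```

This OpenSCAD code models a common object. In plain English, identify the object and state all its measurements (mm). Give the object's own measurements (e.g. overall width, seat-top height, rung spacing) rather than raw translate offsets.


An open bookshelf. Two side panels, each 23 mm thick, 215 mm deep and 1375 mm tall, stand 626 mm apart (outside-to-outside). Between them sit 5 shelves, each 28 mm thick and 215 mm deep, spanning the full gap between the sides. The bottom shelf rests on the floor (its underside at z = 0) and the clear gap between one shelf's top and the next shelf's underside is 275 mm.


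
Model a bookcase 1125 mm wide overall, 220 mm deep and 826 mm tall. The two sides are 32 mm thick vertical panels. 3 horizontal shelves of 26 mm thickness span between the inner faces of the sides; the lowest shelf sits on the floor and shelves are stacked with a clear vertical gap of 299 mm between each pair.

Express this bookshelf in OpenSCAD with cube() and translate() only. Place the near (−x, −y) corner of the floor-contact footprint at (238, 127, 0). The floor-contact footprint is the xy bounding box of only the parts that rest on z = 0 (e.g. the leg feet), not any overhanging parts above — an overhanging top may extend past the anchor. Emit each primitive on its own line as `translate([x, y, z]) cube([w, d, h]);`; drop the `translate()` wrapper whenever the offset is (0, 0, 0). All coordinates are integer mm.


translate([238, 127, 0]) cube([32, 220, 826]);
translate([1331, 127, 0]) cube([32, 220, 826]);
translate([270, 127, 0]) cube([1061, 220, 26]);
translate([270, 127, 325]) cube([1061, 220, 26]);
translate([270, 127, 650]) cube([1061, 220, 26]);


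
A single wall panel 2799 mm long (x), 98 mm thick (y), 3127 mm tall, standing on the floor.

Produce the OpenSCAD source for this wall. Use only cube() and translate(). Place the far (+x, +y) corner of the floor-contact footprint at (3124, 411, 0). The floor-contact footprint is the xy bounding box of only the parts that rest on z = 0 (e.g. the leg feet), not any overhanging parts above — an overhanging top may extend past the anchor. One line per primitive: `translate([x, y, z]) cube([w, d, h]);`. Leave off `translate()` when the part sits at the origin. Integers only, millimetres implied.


translate([325, 313, 0]) cube([2799, 98, 3127]);


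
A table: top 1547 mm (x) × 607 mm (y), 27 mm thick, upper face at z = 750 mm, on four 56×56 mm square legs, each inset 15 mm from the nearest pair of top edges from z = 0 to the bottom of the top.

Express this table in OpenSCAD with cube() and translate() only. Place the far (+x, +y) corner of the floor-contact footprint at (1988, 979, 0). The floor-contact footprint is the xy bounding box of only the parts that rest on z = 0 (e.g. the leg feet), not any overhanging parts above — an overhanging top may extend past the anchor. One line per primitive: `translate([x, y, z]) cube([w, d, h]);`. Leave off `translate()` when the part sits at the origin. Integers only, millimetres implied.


translate([456, 387, 723]) cube([1547, 607, 27]);
translate([471, 402, 0]) cube([56, 56, 723]);
translate([1932, 402, 0]) cube([56, 56, 723]);
translate([471, 923, 0]) cube([56, 56, 723]);
translate([1932, 923, 0]) cube([56, 56, 723]);


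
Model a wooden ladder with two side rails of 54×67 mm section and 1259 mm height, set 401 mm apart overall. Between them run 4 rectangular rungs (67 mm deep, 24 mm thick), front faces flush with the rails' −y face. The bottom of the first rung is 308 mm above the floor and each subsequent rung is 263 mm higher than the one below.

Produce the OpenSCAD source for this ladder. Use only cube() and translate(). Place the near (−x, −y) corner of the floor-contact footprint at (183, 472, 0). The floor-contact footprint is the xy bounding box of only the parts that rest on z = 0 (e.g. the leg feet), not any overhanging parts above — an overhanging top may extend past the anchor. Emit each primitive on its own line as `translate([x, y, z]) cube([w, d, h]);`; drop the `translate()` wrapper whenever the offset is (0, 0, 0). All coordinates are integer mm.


translate([183, 472, 0]) cube([54, 67, 1259]);
translate([530, 472, 0]) cube([54, 67, 1259]);
translate([237, 472, 308]) cube([293, 67, 24]);
translate([237, 472, 571]) cube([293, 67, 24]);
translate([237, 472, 834]) cube([293, 67, 24]);
translate([237, 472, 1097]) cube([293, 67, 24]);


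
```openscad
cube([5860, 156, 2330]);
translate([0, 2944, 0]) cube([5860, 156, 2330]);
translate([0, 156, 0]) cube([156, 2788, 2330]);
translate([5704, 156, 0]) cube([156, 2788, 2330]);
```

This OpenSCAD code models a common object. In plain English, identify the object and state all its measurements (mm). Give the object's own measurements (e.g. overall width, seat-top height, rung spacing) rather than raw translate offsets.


The wall frame of a small rectangular building: four walls, each 2330 mm tall and 156 mm thick, enclosing a footprint 5860 mm (x) by 3100 mm (y) outside-to-outside, with no floor or roof. The front and back walls (the −y and +y sides) span the full width; the two side walls fit between them.


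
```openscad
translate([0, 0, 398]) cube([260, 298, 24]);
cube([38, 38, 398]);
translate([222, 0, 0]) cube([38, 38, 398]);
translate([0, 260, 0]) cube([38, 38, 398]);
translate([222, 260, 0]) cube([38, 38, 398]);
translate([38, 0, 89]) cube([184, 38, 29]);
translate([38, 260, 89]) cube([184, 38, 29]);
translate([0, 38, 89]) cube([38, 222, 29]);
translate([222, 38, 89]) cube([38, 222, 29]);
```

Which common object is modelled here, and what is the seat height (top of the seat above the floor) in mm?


A stool. The seat height is 422 mm.

A 260×298×24 slab at z = 398 on four corner posts — a stool. The seat top is 398 + 24 = 422 mm.


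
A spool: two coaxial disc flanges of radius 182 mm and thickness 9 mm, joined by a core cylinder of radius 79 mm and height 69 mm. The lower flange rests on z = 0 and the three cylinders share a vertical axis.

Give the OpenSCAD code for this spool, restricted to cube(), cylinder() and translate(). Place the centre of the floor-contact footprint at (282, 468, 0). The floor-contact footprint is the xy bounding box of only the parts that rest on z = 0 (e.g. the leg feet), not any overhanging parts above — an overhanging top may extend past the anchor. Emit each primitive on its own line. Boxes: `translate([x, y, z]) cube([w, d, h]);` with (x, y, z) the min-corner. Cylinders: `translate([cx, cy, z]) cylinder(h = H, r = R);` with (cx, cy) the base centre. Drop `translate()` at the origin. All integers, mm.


translate([282, 468, 0]) cylinder(h = 9, r = 182);
translate([282, 468, 9]) cylinder(h = 69, r = 79);
translate([282, 468, 78]) cylinder(h = 9, r = 182);


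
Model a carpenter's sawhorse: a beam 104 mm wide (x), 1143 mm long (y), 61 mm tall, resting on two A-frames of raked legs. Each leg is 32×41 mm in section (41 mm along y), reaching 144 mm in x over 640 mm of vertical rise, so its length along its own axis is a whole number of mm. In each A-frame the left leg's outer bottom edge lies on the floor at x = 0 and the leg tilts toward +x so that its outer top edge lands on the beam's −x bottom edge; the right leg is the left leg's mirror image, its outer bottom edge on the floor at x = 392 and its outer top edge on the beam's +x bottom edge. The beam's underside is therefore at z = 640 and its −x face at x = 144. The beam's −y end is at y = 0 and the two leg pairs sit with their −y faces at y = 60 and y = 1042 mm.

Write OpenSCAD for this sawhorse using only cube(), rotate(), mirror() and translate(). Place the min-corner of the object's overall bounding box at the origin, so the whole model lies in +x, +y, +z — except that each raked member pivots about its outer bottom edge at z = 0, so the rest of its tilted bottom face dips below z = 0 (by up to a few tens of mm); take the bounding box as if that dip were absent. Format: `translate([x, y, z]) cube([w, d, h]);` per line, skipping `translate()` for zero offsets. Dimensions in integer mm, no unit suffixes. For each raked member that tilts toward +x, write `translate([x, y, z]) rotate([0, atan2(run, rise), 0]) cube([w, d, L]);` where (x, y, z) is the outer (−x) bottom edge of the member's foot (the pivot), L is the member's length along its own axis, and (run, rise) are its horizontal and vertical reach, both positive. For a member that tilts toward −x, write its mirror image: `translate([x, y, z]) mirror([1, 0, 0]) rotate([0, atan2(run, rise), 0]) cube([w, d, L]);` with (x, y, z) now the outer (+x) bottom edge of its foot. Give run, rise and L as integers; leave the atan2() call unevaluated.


translate([144, 0, 640]) cube([104, 1143, 61]);
translate([0, 60, 0]) rotate([0, atan2(144, 640), 0]) cube([32, 41, 656]);
translate([392, 60, 0]) mirror([1, 0, 0]) rotate([0, atan2(144, 640), 0]) cube([32, 41, 656]);
translate([0, 1042, 0]) rotate([0, atan2(144, 640), 0]) cube([32, 41, 656]);
translate([392, 1042, 0]) mirror([1, 0, 0]) rotate([0, atan2(144, 640), 0]) cube([32, 41, 656]);


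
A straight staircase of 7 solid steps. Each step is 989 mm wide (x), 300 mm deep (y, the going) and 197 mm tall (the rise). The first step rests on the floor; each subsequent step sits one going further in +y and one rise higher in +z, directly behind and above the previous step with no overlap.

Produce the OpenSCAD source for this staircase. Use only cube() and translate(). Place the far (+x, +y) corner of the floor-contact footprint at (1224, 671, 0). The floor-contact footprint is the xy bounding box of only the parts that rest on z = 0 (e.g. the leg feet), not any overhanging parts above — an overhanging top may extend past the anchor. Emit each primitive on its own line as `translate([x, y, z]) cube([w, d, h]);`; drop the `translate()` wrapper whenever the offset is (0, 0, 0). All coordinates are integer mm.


translate([235, 371, 0]) cube([989, 300, 197]);
translate([235, 671, 197]) cube([989, 300, 197]);
translate([235, 971, 394]) cube([989, 300, 197]);
translate([235, 1271, 591]) cube([989, 300, 197]);
translate([235, 1571, 788]) cube([989, 300, 197]);
translate([235, 1871, 985]) cube([989, 300, 197]);
translate([235, 2171, 1182]) cube([989, 300, 197]);


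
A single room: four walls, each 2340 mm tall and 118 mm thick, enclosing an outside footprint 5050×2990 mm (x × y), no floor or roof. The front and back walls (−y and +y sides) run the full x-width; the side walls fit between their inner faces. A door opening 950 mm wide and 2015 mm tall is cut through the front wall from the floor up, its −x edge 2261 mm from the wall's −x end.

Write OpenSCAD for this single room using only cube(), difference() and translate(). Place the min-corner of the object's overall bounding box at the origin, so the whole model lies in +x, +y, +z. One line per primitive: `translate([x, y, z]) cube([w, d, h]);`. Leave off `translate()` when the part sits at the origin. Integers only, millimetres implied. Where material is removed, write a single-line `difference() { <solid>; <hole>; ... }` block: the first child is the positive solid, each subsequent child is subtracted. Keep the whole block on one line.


difference() { cube([5050, 118, 2340]); translate([2261, 0, 0]) cube([950, 118, 2015]); }
translate([0, 2872, 0]) cube([5050, 118, 2340]);
translate([0, 118, 0]) cube([118, 2754, 2340]);
translate([4932, 118, 0]) cube([118, 2754, 2340]);


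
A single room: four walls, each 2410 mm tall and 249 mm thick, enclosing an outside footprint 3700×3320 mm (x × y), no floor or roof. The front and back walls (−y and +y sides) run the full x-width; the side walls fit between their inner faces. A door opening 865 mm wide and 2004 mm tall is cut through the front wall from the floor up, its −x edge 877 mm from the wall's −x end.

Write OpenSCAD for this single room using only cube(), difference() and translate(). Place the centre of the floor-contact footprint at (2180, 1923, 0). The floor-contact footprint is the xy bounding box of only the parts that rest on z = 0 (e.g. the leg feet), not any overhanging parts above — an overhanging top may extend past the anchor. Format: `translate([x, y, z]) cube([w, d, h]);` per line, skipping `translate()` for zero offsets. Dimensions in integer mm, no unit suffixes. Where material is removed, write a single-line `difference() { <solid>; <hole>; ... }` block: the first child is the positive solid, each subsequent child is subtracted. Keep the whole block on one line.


difference() { translate([330, 263, 0]) cube([3700, 249, 2410]); translate([1207, 263, 0]) cube([865, 249, 2004]); }
translate([330, 3334, 0]) cube([3700, 249, 2410]);
translate([330, 512, 0]) cube([249, 2822, 2410]);
translate([3781, 512, 0]) cube([249, 2822, 2410]);


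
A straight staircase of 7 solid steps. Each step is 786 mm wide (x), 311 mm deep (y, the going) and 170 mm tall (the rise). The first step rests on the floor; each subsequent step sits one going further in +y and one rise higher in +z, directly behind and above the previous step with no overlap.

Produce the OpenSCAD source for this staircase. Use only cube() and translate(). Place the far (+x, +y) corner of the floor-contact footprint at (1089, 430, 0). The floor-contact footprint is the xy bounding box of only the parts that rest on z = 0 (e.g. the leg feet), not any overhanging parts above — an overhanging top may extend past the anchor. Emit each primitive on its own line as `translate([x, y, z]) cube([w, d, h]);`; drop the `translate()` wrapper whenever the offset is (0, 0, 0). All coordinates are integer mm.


translate([303, 119, 0]) cube([786, 311, 170]);
translate([303, 430, 170]) cube([786, 311, 170]);
translate([303, 741, 340]) cube([786, 311, 170]);
translate([303, 1052, 510]) cube([786, 311, 170]);
translate([303, 1363, 680]) cube([786, 311, 170]);
translate([303, 1674, 850]) cube([786, 311, 170]);
translate([303, 1985, 1020]) cube([786, 311, 170]);


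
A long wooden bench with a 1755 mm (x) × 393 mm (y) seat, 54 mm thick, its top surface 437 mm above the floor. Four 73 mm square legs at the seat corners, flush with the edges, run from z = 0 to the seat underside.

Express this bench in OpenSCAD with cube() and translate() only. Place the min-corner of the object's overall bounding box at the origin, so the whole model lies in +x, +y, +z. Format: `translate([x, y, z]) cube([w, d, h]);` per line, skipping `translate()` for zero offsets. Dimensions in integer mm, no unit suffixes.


// leg_h = 437 − 54 = 383
translate([0, 0, 383]) cube([1755, 393, 54]);
cube([73, 73, 383]);
translate([0, 320, 0]) cube([73, 73, 383]);
translate([1682, 0, 0]) cube([73, 73, 383]);
translate([1682, 320, 0]) cube([73, 73, 383]);


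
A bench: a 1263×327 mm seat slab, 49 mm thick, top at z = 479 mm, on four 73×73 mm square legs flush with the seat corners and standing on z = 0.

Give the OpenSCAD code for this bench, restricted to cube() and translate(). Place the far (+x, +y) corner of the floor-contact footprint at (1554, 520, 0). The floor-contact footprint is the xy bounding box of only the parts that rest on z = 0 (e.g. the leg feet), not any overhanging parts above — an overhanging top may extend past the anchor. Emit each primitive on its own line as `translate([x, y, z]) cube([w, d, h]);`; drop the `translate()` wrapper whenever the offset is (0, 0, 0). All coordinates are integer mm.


translate([291, 193, 430]) cube([1263, 327, 49]);
translate([291, 193, 0]) cube([73, 73, 430]);
translate([291, 447, 0]) cube([73, 73, 430]);
translate([1481, 193, 0]) cube([73, 73, 430]);
translate([1481, 447, 0]) cube([73, 73, 430]);
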